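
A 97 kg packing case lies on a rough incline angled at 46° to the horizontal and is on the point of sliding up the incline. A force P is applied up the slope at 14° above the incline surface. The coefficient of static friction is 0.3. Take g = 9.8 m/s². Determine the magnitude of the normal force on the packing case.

N ≈ 456 N

On the verge of sliding up the incline, friction equals μN and acts down the slope.
Perpendicular: N + P sin 14° = W cos 46° = 660.3 N.
Along incline: P cos 14° = W sin 46° + μN  with W sin 46° = 683.8 N.
Solving the pair for P and N: P = 845.7 N, N = 455.8 N (and f = μN = 136.7 N).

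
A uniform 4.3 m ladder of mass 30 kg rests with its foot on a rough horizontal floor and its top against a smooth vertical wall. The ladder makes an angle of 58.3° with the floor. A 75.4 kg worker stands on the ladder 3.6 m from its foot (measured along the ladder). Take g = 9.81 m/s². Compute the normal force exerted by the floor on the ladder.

ΣF_y = 0: N_floor = 30×9.81 + 75.4×9.81 = 1034 N.

N_floor ≈ 1030 N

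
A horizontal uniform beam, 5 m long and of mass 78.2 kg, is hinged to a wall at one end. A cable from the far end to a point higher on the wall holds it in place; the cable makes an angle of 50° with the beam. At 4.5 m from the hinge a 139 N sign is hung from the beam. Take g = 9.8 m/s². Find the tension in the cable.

T ≈ 664 N

Take torques about the hinge: T sin 50° · 5 = 78.2×9.8×2.5 + 139×4.5 = 2541.4 N·m.
So T = 2541.4 / (0.7660 × 5) = 663.51 N.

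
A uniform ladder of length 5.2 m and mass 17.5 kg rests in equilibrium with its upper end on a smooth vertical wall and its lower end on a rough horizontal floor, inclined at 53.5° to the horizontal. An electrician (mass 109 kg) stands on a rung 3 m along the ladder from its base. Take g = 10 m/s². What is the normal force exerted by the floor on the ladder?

ΣF_y = 0: N_floor = 17.5×10 + 109×10 = 1265 N.

N_floor ≈ 1260 N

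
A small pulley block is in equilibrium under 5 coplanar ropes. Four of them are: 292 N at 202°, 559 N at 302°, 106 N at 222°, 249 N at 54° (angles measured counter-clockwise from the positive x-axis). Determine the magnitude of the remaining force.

F ≈ 462 N

Sum the known components: ΣF_x = 93.07 N, ΣF_y = -452.9 N.
For equilibrium the remaining force must supply (−ΣF_x, −ΣF_y) = (-93.07, 452.9) N.
Magnitude = √((-93.07)² + (452.9)²) = 462.4 N; direction = atan2(452.9, -93.07) = 101.6°.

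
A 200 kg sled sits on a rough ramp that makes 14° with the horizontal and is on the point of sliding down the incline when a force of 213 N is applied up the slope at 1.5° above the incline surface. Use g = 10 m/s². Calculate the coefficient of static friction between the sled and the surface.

μ ≈ 0.140

On the verge of sliding down the incline, friction is at its maximum μN and acts up the slope.
Perpendicular to incline: N = W cos 14° − P sin 1.5° = 1941 − 5.576 = 1935 N.
Along incline: P cos 1.5° + μN = W sin 14° → μ = (W sin 14° − P cos 1.5°) / N = 0.14.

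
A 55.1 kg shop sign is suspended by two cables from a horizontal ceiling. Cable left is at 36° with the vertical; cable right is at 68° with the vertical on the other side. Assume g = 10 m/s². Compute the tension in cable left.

Angles from the horizontal: cable left is 90° − 36° = 54°, cable right is 90° − 68° = 22°.
Weight W = 55.1 × 10 = 551 N acts straight down.
Horizontal: T_left cos 54° = T_right cos 22°  →  T_right = 0.6339 T_left.
Vertical: T_left sin 54° + T_right sin 22° = 551.
Substituting the horizontal relation into the vertical equation gives 1.046 T_left = 551, so T_left = 526.5 N.

T_left ≈ 527 N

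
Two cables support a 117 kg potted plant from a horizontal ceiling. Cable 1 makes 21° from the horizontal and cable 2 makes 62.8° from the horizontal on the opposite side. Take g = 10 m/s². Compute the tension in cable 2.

Weight W = 117 × 10 = 1170 N acts straight down.
Horizontal: T_1 cos 21° = T_2 cos 62.8°  →  T_1 = 0.4896 T_2.
Vertical: T_1 sin 21° + T_2 sin 62.8° = 1170.
Substituting the horizontal relation into the vertical equation gives 1.065 T_2 = 1170, so T_2 = 1099 N.

T_2 ≈ 1100 N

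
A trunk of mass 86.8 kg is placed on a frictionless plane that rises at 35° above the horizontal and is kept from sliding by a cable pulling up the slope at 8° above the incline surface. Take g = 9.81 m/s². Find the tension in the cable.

T ≈ 493 N

Take axes along and perpendicular to the incline. Weight components: W sin 35° = 488.4 N down-slope, W cos 35° = 697.5 N into the surface.
Along incline: T cos 8° = W sin 35° → T = 493.2 N.
Perpendicular: N = W cos 35° − T sin 8° = 628.9 N.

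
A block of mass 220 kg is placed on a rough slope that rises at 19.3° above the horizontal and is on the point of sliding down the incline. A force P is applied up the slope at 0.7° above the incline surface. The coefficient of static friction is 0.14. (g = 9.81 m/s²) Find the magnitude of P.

On the verge of sliding down the incline, friction equals μN and acts up the slope.
Perpendicular: N + P sin 0.7° = W cos 19.3° = 2037 N.
Along incline: P cos 0.7° + μN = W sin 19.3° with W sin 19.3° = 713.3 N.
Solving the pair for P and N: P = 428.9 N, N = 2032 N (and f = μN = 284.4 N).

P ≈ 429 N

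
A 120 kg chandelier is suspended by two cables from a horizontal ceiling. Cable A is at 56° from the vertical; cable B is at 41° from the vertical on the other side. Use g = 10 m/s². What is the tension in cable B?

Angles from the horizontal: cable A is 90° − 56° = 34°, cable B is 90° − 41° = 49°.
Weight W = 120 × 10 = 1200 N acts straight down.
Horizontal: T_A cos 34° = T_B cos 49°  →  T_A = 0.7914 T_B.
Vertical: T_A sin 34° + T_B sin 49° = 1200.
Substituting the horizontal relation into the vertical equation gives 1.197 T_B = 1200, so T_B = 1002 N.

T_B ≈ 1000 N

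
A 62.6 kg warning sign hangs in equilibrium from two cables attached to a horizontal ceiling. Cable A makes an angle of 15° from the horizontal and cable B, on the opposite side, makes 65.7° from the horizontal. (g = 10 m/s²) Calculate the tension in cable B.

T_B ≈ 613 N

Weight W = 62.6 × 10 = 626 N acts straight down.
Horizontal: T_A cos 15° = T_B cos 65.7°  →  T_A = 0.426 T_B.
Vertical: T_A sin 15° + T_B sin 65.7° = 626.
Substituting the horizontal relation into the vertical equation gives 1.022 T_B = 626, so T_B = 612.7 N.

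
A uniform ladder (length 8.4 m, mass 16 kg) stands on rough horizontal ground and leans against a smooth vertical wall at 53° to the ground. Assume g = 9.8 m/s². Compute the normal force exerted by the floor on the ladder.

N_floor ≈ 157 N

ΣF_y = 0: N_floor = 16×9.8 = 156.8 N.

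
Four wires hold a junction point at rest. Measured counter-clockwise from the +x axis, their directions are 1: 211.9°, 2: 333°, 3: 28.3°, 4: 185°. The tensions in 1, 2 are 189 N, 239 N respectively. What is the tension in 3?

T_3 ≈ 536 N

Resolve: ΣF_x = 189 cos 211.9° + 239 cos 333° + T_3 cos 28.3° + T_4 cos 185° = 0.
        ΣF_y = 189 sin 211.9° + 239 sin 333° + T_3 sin 28.3° + T_4 sin 185° = 0.
The known terms sum to (52.49, -208.4) N, so 0.8805 T_3 − 0.9962 T_4 = -52.49 and 0.4741 T_3 − 0.0872 T_4 = 208.4.
Solving simultaneously: T_3 = 536.4 N, T_4 = 526.8 N.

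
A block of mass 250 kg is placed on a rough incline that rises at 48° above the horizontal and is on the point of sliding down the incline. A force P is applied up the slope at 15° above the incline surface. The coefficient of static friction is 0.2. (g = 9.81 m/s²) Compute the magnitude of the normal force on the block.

On the verge of sliding down the incline, friction equals μN and acts up the slope.
Perpendicular: N + P sin 15° = W cos 48° = 1641 N.
Along incline: P cos 15° + μN = W sin 48° with W sin 48° = 1823 N.
Solving the pair for P and N: P = 1635 N, N = 1218 N (and f = μN = 243.6 N).

N ≈ 1220 N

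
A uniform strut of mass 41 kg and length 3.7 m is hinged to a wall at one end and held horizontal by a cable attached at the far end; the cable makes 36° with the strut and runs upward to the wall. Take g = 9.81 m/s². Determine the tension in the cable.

Take torques about the hinge: T sin 36° · 3.7 = 41×9.81×1.85 = 744.09 N·m.
So T = 744.09 / (0.5878 × 3.7) = 342.14 N.

T ≈ 342 N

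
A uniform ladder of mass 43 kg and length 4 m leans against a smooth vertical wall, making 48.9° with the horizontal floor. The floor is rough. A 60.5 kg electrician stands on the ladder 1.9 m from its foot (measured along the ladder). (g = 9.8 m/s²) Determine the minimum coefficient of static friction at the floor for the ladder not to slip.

ΣF_y = 0: N_floor = 43×9.8 + 60.5×9.8 = 1014.3 N.
Torques about the foot: N_wall · 4 sin 48.9° = 43×9.8×2 cos 48.9° + 60.5×9.8×1.9 cos 48.9° → N_wall = 429.48 N.
ΣF_x = 0: f_floor = N_wall = 429.48 N.
μ_min = f_floor / N_floor = 429.48 / 1014.3 = 0.4234.

μ_min ≈ 0.423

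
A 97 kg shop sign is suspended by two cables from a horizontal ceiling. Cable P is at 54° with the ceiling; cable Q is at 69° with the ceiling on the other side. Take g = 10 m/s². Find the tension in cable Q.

T_Q ≈ 680 N

Weight W = 97 × 10 = 970 N acts straight down.
Horizontal: T_P cos 54° = T_Q cos 69°  →  T_P = 0.6097 T_Q.
Vertical: T_P sin 54° + T_Q sin 69° = 970.
Substituting the horizontal relation into the vertical equation gives 1.427 T_Q = 970, so T_Q = 679.8 N.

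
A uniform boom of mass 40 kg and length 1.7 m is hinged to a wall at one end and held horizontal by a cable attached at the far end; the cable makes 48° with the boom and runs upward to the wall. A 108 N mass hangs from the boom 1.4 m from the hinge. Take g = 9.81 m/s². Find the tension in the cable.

Take torques about the hinge: T sin 48° · 1.7 = 40×9.81×0.85 + 108×1.4 = 484.74 N·m.
So T = 484.74 / (0.7431 × 1.7) = 383.7 N.

T ≈ 384 N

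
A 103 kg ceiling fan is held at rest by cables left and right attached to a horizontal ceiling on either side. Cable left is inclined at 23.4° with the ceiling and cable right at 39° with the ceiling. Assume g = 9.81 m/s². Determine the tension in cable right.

T_right ≈ 1050 N

Weight W = 103 × 9.81 = 1010 N acts straight down.
Horizontal: T_left cos 23.4° = T_right cos 39°  →  T_left = 0.8468 T_right.
Vertical: T_left sin 23.4° + T_right sin 39° = 1010.
Substituting the horizontal relation into the vertical equation gives 0.9656 T_right = 1010, so T_right = 1046 N.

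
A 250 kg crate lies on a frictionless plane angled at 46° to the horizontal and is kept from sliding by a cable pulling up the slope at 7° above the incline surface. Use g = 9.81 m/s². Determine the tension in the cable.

Take axes along and perpendicular to the incline. Weight components: W sin 46° = 1764 N down-slope, W cos 46° = 1704 N into the surface.
Along incline: T cos 7° = W sin 46° → T = 1777 N.
Perpendicular: N = W cos 46° − T sin 7° = 1487 N.

T ≈ 1780 N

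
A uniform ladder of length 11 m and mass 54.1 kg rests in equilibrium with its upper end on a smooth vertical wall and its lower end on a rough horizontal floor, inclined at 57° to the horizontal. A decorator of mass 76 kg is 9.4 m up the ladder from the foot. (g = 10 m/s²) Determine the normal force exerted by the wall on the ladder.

N_wall ≈ 597 N

Torques about the foot: N_wall · 11 sin 57° = 54.1×10×5.5 cos 57° + 76×10×9.4 cos 57° → N_wall = 597.43 N.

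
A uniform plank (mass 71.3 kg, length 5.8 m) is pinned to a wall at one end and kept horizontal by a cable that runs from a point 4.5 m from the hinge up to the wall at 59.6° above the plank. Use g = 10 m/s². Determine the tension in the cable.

Take torques about the hinge: T sin 59.6° · 4.5 = 71.3×10×2.9 = 2067.7 N·m.
So T = 2067.7 / (0.8625 × 4.5) = 532.73 N.

T ≈ 533 N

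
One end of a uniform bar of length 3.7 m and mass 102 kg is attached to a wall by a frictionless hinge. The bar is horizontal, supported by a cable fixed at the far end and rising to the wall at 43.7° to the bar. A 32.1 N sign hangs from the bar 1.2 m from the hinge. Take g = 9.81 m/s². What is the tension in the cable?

Take torques about the hinge: T sin 43.7° · 3.7 = 102×9.81×1.85 + 32.1×1.2 = 1889.7 N·m.
So T = 1889.7 / (0.6909 × 3.7) = 739.23 N.

T ≈ 739 N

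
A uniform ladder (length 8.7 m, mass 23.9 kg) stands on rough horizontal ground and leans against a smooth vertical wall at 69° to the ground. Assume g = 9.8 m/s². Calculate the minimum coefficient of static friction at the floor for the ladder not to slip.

ΣF_y = 0: N_floor = 23.9×9.8 = 234.22 N.
Torques about the foot: N_wall · 8.7 sin 69° = 23.9×9.8×4.35 cos 69° → N_wall = 44.954 N.
ΣF_x = 0: f_floor = N_wall = 44.954 N.
μ_min = f_floor / N_floor = 44.954 / 234.22 = 0.1919.

μ_min ≈ 0.192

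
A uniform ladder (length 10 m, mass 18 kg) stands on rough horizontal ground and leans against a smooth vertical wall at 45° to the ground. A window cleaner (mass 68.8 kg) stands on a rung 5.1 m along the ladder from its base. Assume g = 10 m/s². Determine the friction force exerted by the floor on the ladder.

Torques about the foot: N_wall · 10 sin 45° = 18×10×5 cos 45° + 68.8×10×5.1 cos 45° → N_wall = 440.88 N.
ΣF_x = 0: f_floor = N_wall = 440.88 N.

f ≈ 441 N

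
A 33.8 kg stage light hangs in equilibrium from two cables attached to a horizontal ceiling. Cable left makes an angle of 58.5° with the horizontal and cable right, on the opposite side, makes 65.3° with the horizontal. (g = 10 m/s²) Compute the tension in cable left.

Weight W = 33.8 × 10 = 338 N acts straight down.
Horizontal: T_left cos 58.5° = T_right cos 65.3°  →  T_right = 1.25 T_left.
Vertical: T_left sin 58.5° + T_right sin 65.3° = 338.
Substituting the horizontal relation into the vertical equation gives 1.989 T_left = 338, so T_left = 170 N.

T_left ≈ 170 N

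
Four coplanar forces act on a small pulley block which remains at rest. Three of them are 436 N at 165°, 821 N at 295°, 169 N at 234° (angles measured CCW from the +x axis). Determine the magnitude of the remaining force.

Sum the known components: ΣF_x = -173.5 N, ΣF_y = -768 N.
For equilibrium the remaining force must supply (−ΣF_x, −ΣF_y) = (173.5, 768) N.
Magnitude = √((173.5)² + (768)²) = 787.3 N; direction = atan2(768, 173.5) = 77.3°.

F ≈ 787 N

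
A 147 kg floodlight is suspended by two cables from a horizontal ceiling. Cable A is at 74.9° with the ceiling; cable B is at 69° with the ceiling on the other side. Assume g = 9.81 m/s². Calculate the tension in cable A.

T_A ≈ 877 N

Weight W = 147 × 9.81 = 1442 N acts straight down.
Horizontal: T_A cos 74.9° = T_B cos 69°  →  T_B = 0.7269 T_A.
Vertical: T_A sin 74.9° + T_B sin 69° = 1442.
Substituting the horizontal relation into the vertical equation gives 1.644 T_A = 1442, so T_A = 877.1 N.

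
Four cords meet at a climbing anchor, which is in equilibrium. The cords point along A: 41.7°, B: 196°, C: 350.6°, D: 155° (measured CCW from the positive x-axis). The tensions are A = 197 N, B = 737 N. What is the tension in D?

T_D ≈ 605 N

Resolve: ΣF_x = 197 cos 41.7° + 737 cos 196° + T_C cos 350.6° + T_D cos 155° = 0.
        ΣF_y = 197 sin 41.7° + 737 sin 196° + T_C sin 350.6° + T_D sin 155° = 0.
The known terms sum to (-561.4, -72.09) N, so 0.9866 T_C − 0.9063 T_D = 561.4 and -0.1633 T_C + 0.4226 T_D = 72.09.
Solving simultaneously: T_C = 1125 N, T_D = 605.4 N.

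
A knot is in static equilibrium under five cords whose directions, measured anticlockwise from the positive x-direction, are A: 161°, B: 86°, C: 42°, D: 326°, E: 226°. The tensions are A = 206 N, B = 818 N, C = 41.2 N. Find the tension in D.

Resolve: ΣF_x = 206 cos 161° + 818 cos 86° + 41.2 cos 42° + T_D cos 326° + T_E cos 226° = 0.
        ΣF_y = 206 sin 161° + 818 sin 86° + 41.2 sin 42° + T_D sin 326° + T_E sin 226° = 0.
The known terms sum to (-107.1, 910.6) N, so 0.8290 T_D − 0.6947 T_E = 107.1 and -0.5592 T_D − 0.7193 T_E = -910.6.
Solving simultaneously: T_D = 720.6 N, T_E = 705.8 N.

T_D ≈ 721 N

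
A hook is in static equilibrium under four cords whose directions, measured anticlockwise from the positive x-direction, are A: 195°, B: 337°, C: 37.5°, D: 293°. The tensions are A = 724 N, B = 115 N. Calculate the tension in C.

T_C ≈ 658 N

Resolve: ΣF_x = 724 cos 195° + 115 cos 337° + T_C cos 37.5° + T_D cos 293° = 0.
        ΣF_y = 724 sin 195° + 115 sin 337° + T_C sin 37.5° + T_D sin 293° = 0.
The known terms sum to (-593.5, -232.3) N, so 0.7934 T_C + 0.3907 T_D = 593.5 and 0.6088 T_C − 0.9205 T_D = 232.3.
Solving simultaneously: T_C = 658 N, T_D = 182.8 N.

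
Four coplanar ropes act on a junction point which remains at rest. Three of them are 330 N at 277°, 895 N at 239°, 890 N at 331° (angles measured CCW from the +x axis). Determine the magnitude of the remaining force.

F ≈ 1570 N

Sum the known components: ΣF_x = 357.7 N, ΣF_y = -1526 N.
For equilibrium the remaining force must supply (−ΣF_x, −ΣF_y) = (-357.7, 1526) N.
Magnitude = √((-357.7)² + (1526)²) = 1568 N; direction = atan2(1526, -357.7) = 103.2°.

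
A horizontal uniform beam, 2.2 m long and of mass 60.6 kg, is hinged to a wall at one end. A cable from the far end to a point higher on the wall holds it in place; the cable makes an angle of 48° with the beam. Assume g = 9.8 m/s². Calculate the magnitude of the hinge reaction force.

Take torques about the hinge: T sin 48° · 2.2 = 60.6×9.8×1.1 = 653.27 N·m.
So T = 653.27 / (0.7431 × 2.2) = 399.57 N.
ΣF_x = 0: H_x = T cos 48° = 267.37 N.
ΣF_y = 0: H_y = (60.6×9.8) − T sin 48° = 593.88 − 296.94 = 296.94 N.
|H| = √(H_x² + H_y²) = √((267.37)² + (296.94)²) = 399.57 N.

|H| ≈ 400 N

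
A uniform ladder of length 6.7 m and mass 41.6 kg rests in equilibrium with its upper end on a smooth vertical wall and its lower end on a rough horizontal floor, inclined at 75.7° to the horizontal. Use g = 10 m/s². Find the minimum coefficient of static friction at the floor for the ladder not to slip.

μ_min ≈ 0.127

ΣF_y = 0: N_floor = 41.6×10 = 416 N.
Torques about the foot: N_wall · 6.7 sin 75.7° = 41.6×10×3.35 cos 75.7° → N_wall = 53.019 N.
ΣF_x = 0: f_floor = N_wall = 53.019 N.
μ_min = f_floor / N_floor = 53.019 / 416 = 0.1274.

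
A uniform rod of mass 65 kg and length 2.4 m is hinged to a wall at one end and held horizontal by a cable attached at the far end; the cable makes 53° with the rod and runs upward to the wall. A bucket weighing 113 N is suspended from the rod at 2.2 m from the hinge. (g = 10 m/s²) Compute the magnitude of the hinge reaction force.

Take torques about the hinge: T sin 53° · 2.4 = 65×10×1.2 + 113×2.2 = 1028.6 N·m.
So T = 1028.6 / (0.7986 × 2.4) = 536.64 N.
ΣF_x = 0: H_x = T cos 53° = 322.96 N.
ΣF_y = 0: H_y = (65×10 + 113) − T sin 53° = 763 − 428.58 = 334.42 N.
|H| = √(H_x² + H_y²) = √((322.96)² + (334.42)²) = 464.91 N.

|H| ≈ 465 N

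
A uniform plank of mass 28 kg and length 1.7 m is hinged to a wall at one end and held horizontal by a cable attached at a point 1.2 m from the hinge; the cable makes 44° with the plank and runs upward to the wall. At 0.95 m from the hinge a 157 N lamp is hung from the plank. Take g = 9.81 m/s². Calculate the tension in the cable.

Take torques about the hinge: T sin 44° · 1.2 = 28×9.81×0.85 + 157×0.95 = 382.63 N·m.
So T = 382.63 / (0.6947 × 1.2) = 459.01 N.

T ≈ 459 N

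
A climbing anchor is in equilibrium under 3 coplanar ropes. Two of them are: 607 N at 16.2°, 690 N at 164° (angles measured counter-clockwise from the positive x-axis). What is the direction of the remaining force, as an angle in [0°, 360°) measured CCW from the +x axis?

Sum the known components: ΣF_x = -80.37 N, ΣF_y = 359.5 N.
For equilibrium the remaining force must supply (−ΣF_x, −ΣF_y) = (80.37, -359.5) N.
Magnitude = √((80.37)² + (-359.5)²) = 368.4 N; direction = atan2(-359.5, 80.37) = 282.6°.

θ ≈ 283°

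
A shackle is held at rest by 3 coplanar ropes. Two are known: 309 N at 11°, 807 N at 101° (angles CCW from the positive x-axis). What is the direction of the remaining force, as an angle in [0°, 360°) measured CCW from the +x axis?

θ ≈ 260°

Sum the known components: ΣF_x = 149.3 N, ΣF_y = 851.1 N.
For equilibrium the remaining force must supply (−ΣF_x, −ΣF_y) = (-149.3, -851.1) N.
Magnitude = √((-149.3)² + (-851.1)²) = 864.1 N; direction = atan2(-851.1, -149.3) = 260.0°.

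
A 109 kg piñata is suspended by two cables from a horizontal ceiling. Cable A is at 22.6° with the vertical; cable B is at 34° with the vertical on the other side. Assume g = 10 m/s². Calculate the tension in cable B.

T_B ≈ 502 N

Angles from the horizontal: cable A is 90° − 22.6° = 67.4°, cable B is 90° − 34° = 56°.
Weight W = 109 × 10 = 1090 N acts straight down.
Horizontal: T_A cos 67.4° = T_B cos 56°  →  T_A = 1.455 T_B.
Vertical: T_A sin 67.4° + T_B sin 56° = 1090.
Substituting the horizontal relation into the vertical equation gives 2.172 T_B = 1090, so T_B = 501.7 N.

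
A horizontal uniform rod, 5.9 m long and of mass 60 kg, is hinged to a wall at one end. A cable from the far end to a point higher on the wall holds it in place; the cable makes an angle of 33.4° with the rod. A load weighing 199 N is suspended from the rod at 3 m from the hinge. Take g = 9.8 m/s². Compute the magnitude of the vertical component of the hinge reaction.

|H_y| ≈ 392 N

Take torques about the hinge: T sin 33.4° · 5.9 = 60×9.8×2.95 + 199×3 = 2331.6 N·m.
So T = 2331.6 / (0.5505 × 5.9) = 717.89 N.
ΣF_y = 0: H_y = (60×9.8 + 199) − T sin 33.4° = 787 − 395.19 = 391.81 N.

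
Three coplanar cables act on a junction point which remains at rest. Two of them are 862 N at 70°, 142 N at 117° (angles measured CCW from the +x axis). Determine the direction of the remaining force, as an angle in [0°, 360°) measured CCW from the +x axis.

Sum the known components: ΣF_x = 230.4 N, ΣF_y = 936.5 N.
For equilibrium the remaining force must supply (−ΣF_x, −ΣF_y) = (-230.4, -936.5) N.
Magnitude = √((-230.4)² + (-936.5)²) = 964.5 N; direction = atan2(-936.5, -230.4) = 256.2°.

θ ≈ 256°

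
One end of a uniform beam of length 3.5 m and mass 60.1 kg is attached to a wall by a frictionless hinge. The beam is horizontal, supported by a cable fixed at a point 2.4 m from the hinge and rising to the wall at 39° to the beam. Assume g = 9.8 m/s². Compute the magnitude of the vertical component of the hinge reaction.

Take torques about the hinge: T sin 39° · 2.4 = 60.1×9.8×1.75 = 1030.7 N·m.
So T = 1030.7 / (0.6293 × 2.4) = 682.43 N.
ΣF_y = 0: H_y = (60.1×9.8) − T sin 39° = 588.98 − 429.46 = 159.52 N.

|H_y| ≈ 160 N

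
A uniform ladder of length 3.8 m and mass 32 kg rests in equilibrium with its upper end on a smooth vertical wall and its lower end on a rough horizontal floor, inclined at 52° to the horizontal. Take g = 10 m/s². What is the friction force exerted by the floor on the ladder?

Torques about the foot: N_wall · 3.8 sin 52° = 32×10×1.9 cos 52° → N_wall = 125.01 N.
ΣF_x = 0: f_floor = N_wall = 125.01 N.

f ≈ 125 N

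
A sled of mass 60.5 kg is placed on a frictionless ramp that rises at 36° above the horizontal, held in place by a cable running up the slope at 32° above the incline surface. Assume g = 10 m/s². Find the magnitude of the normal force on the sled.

Take axes along and perpendicular to the incline. Weight components: W sin 36° = 355.6 N down-slope, W cos 36° = 489.5 N into the surface.
Along incline: T cos 32° = W sin 36° → T = 419.3 N.
Perpendicular: N = W cos 36° − T sin 32° = 267.2 N.

N ≈ 267 N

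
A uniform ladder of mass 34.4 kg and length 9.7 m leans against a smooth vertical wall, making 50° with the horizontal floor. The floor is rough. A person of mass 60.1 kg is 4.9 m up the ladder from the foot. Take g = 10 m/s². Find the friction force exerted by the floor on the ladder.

Torques about the foot: N_wall · 9.7 sin 50° = 34.4×10×4.85 cos 50° + 60.1×10×4.9 cos 50° → N_wall = 399.07 N.
ΣF_x = 0: f_floor = N_wall = 399.07 N.

f ≈ 399 N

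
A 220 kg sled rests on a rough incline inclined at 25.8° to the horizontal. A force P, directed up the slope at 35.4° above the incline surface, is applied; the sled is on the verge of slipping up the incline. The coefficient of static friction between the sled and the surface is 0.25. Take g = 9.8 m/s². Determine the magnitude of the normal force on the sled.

On the verge of sliding up the incline, friction equals μN and acts down the slope.
Perpendicular: N + P sin 35.4° = W cos 25.8° = 1941 N.
Along incline: P cos 35.4° = W sin 25.8° + μN  with W sin 25.8° = 938.4 N.
Solving the pair for P and N: P = 1483 N, N = 1082 N (and f = μN = 270.5 N).

N ≈ 1080 N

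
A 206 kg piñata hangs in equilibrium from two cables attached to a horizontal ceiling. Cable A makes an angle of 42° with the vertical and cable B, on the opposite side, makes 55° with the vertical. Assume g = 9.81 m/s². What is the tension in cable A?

Angles from the horizontal: cable A is 90° − 42° = 48°, cable B is 90° − 55° = 35°.
Weight W = 206 × 9.81 = 2021 N acts straight down.
Horizontal: T_A cos 48° = T_B cos 35°  →  T_B = 0.8169 T_A.
Vertical: T_A sin 48° + T_B sin 35° = 2021.
Substituting the horizontal relation into the vertical equation gives 1.212 T_A = 2021, so T_A = 1668 N.

T_A ≈ 1670 N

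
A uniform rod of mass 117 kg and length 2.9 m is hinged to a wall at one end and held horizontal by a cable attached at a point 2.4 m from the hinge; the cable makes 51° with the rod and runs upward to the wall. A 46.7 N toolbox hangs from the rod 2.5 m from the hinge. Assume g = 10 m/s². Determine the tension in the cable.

T ≈ 972 N

Take torques about the hinge: T sin 51° · 2.4 = 117×10×1.45 + 46.7×2.5 = 1813.2 N·m.
So T = 1813.2 / (0.7771 × 2.4) = 972.17 N.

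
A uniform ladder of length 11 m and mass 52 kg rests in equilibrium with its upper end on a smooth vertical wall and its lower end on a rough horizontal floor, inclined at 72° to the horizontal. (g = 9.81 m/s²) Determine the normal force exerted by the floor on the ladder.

N_floor ≈ 510 N

ΣF_y = 0: N_floor = 52×9.81 = 510.12 N.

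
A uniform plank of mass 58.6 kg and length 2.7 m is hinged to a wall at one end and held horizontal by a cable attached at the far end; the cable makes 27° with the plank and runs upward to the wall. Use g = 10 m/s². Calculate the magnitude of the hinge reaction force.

|H| ≈ 645 N

Take torques about the hinge: T sin 27° · 2.7 = 58.6×10×1.35 = 791.1 N·m.
So T = 791.1 / (0.4540 × 2.7) = 645.39 N.
ΣF_x = 0: H_x = T cos 27° = 575.04 N.
ΣF_y = 0: H_y = (58.6×10) − T sin 27° = 586 − 293 = 293 N.
|H| = √(H_x² + H_y²) = √((575.04)² + (293)²) = 645.39 N.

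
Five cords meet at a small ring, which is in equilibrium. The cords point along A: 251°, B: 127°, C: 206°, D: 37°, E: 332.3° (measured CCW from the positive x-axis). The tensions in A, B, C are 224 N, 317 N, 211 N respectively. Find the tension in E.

Resolve: ΣF_x = 224 cos 251° + 317 cos 127° + 211 cos 206° + T_D cos 37° + T_E cos 332.3° = 0.
        ΣF_y = 224 sin 251° + 317 sin 127° + 211 sin 206° + T_D sin 37° + T_E sin 332.3° = 0.
The known terms sum to (-453.3, -51.13) N, so 0.7986 T_D + 0.8854 T_E = 453.3 and 0.6018 T_D − 0.4648 T_E = 51.13.
Solving simultaneously: T_D = 283.2 N, T_E = 256.6 N.

T_E ≈ 257 N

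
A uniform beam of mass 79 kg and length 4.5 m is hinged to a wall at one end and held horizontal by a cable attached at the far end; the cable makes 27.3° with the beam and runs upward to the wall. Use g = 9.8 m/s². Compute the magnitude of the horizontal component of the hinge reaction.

Take torques about the hinge: T sin 27.3° · 4.5 = 79×9.8×2.25 = 1742 N·m.
So T = 1742 / (0.4586 × 4.5) = 844 N.
ΣF_x = 0: H_x = T cos 27.3° = 749.99 N.

H_x ≈ 750 N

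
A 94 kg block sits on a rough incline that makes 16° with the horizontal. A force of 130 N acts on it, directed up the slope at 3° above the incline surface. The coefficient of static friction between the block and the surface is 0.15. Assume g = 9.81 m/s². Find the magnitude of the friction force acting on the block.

Axes along / perpendicular to the incline. W sin 16° = 254.2 N down-slope; W cos 16° = 886.4 N into the surface.
Perpendicular: N = W cos 16° − P sin 3° = 886.4 − 6.804 = 879.6 N.
Along incline: P cos 3° + f = W sin 16° (friction acts up-slope) → f = 254.2 − 129.8 = 124.4 N.
|f| = 124.4 N ≤ μN = 131.9 N, so the block is indeed static.

f ≈ 124 N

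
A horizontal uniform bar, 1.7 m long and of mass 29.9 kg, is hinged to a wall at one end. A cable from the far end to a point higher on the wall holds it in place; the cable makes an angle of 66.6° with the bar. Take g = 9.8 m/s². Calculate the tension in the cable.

T ≈ 160 N

Take torques about the hinge: T sin 66.6° · 1.7 = 29.9×9.8×0.85 = 249.07 N·m.
So T = 249.07 / (0.9178 × 1.7) = 159.64 N.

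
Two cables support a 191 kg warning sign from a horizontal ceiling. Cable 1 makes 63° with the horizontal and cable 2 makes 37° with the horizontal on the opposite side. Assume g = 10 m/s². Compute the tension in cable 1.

Weight W = 191 × 10 = 1910 N acts straight down.
Horizontal: T_1 cos 63° = T_2 cos 37°  →  T_2 = 0.5685 T_1.
Vertical: T_1 sin 63° + T_2 sin 37° = 1910.
Substituting the horizontal relation into the vertical equation gives 1.233 T_1 = 1910, so T_1 = 1549 N.

T_1 ≈ 1550 N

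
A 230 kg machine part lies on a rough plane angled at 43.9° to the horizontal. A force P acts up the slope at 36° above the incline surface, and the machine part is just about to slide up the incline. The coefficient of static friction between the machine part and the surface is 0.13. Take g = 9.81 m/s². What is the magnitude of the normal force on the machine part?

N ≈ 447 N

On the verge of sliding up the incline, friction equals μN and acts down the slope.
Perpendicular: N + P sin 36° = W cos 43.9° = 1626 N.
Along incline: P cos 36° = W sin 43.9° + μN  with W sin 43.9° = 1565 N.
Solving the pair for P and N: P = 2006 N, N = 446.9 N (and f = μN = 58.09 N).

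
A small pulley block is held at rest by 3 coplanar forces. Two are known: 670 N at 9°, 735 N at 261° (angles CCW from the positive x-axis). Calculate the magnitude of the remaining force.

F ≈ 828 N

Sum the known components: ΣF_x = 546.8 N, ΣF_y = -621.1 N.
For equilibrium the remaining force must supply (−ΣF_x, −ΣF_y) = (-546.8, 621.1) N.
Magnitude = √((-546.8)² + (621.1)²) = 827.5 N; direction = atan2(621.1, -546.8) = 131.4°.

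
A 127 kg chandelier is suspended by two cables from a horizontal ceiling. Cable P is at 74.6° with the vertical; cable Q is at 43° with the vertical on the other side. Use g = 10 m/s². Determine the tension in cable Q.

Angles from the horizontal: cable P is 90° − 74.6° = 15.4°, cable Q is 90° − 43° = 47°.
Weight W = 127 × 10 = 1270 N acts straight down.
Horizontal: T_P cos 15.4° = T_Q cos 47°  →  T_P = 0.7074 T_Q.
Vertical: T_P sin 15.4° + T_Q sin 47° = 1270.
Substituting the horizontal relation into the vertical equation gives 0.9192 T_Q = 1270, so T_Q = 1382 N.

T_Q ≈ 1380 N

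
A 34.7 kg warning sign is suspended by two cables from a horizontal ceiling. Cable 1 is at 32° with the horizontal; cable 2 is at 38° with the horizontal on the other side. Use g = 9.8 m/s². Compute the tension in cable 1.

T_1 ≈ 285 N

Weight W = 34.7 × 9.8 = 340.1 N acts straight down.
Horizontal: T_1 cos 32° = T_2 cos 38°  →  T_2 = 1.076 T_1.
Vertical: T_1 sin 32° + T_2 sin 38° = 340.1.
Substituting the horizontal relation into the vertical equation gives 1.192 T_1 = 340.1, so T_1 = 285.2 N.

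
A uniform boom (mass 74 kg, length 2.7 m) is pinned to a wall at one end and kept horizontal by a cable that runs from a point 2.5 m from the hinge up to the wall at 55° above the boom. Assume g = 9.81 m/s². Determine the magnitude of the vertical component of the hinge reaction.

|H_y| ≈ 334 N

Take torques about the hinge: T sin 55° · 2.5 = 74×9.81×1.35 = 980.02 N·m.
So T = 980.02 / (0.8192 × 2.5) = 478.55 N.
ΣF_y = 0: H_y = (74×9.81) − T sin 55° = 725.94 − 392.01 = 333.93 N.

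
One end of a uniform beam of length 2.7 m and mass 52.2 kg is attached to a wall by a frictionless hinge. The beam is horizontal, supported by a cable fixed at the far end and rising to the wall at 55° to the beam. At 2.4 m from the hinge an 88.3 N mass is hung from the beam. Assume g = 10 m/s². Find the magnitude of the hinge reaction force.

|H| ≈ 360 N

Take torques about the hinge: T sin 55° · 2.7 = 52.2×10×1.35 + 88.3×2.4 = 916.62 N·m.
So T = 916.62 / (0.8192 × 2.7) = 414.44 N.
ΣF_x = 0: H_x = T cos 55° = 237.71 N.
ΣF_y = 0: H_y = (52.2×10 + 88.3) − T sin 55° = 610.3 − 339.49 = 270.81 N.
|H| = √(H_x² + H_y²) = √((237.71)² + (270.81)²) = 360.34 N.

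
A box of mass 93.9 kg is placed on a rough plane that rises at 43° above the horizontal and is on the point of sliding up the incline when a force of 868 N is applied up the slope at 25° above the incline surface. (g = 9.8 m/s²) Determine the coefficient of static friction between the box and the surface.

μ ≈ 0.520

On the verge of sliding up the incline, friction is at its maximum μN and acts down the slope.
Perpendicular to incline: N = W cos 43° − P sin 25° = 673 − 366.8 = 306.2 N.
Along incline: P cos 25° − μN = W sin 43° → μ = −(W sin 43° − P cos 25°) / N = 0.5196.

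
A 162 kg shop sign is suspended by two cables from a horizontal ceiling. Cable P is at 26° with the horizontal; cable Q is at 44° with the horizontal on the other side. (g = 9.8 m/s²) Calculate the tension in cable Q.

T_Q ≈ 1520 N

Weight W = 162 × 9.8 = 1588 N acts straight down.
Horizontal: T_P cos 26° = T_Q cos 44°  →  T_P = 0.8003 T_Q.
Vertical: T_P sin 26° + T_Q sin 44° = 1588.
Substituting the horizontal relation into the vertical equation gives 1.046 T_Q = 1588, so T_Q = 1519 N.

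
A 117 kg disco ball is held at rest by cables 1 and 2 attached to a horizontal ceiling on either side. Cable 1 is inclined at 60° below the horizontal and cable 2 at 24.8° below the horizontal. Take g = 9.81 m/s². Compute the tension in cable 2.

T_2 ≈ 576 N

Weight W = 117 × 9.81 = 1148 N acts straight down.
Horizontal: T_1 cos 60° = T_2 cos 24.8°  →  T_1 = 1.816 T_2.
Vertical: T_1 sin 60° + T_2 sin 24.8° = 1148.
Substituting the horizontal relation into the vertical equation gives 1.992 T_2 = 1148, so T_2 = 576.3 N.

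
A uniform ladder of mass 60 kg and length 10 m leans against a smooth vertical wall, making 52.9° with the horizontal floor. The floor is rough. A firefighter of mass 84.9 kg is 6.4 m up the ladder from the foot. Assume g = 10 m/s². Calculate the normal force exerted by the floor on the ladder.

N_floor ≈ 1450 N

ΣF_y = 0: N_floor = 60×10 + 84.9×10 = 1449 N.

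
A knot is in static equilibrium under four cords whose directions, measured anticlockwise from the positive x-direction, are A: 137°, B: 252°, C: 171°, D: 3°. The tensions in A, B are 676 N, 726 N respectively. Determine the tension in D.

Resolve: ΣF_x = 676 cos 137° + 726 cos 252° + T_C cos 171° + T_D cos 3° = 0.
        ΣF_y = 676 sin 137° + 726 sin 252° + T_C sin 171° + T_D sin 3° = 0.
The known terms sum to (-718.7, -229.4) N, so -0.9877 T_C + 0.9986 T_D = 718.7 and 0.1564 T_C + 0.0523 T_D = 229.4.
Solving simultaneously: T_C = 921.1 N, T_D = 1631 N.

T_D ≈ 1630 N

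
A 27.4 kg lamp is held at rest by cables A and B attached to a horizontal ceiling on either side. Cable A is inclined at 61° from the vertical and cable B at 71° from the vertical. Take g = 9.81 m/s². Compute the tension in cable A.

T_A ≈ 342 N

Angles from the horizontal: cable A is 90° − 61° = 29°, cable B is 90° − 71° = 19°.
Weight W = 27.4 × 9.81 = 268.8 N acts straight down.
Horizontal: T_A cos 29° = T_B cos 19°  →  T_B = 0.925 T_A.
Vertical: T_A sin 29° + T_B sin 19° = 268.8.
Substituting the horizontal relation into the vertical equation gives 0.786 T_A = 268.8, so T_A = 342 N.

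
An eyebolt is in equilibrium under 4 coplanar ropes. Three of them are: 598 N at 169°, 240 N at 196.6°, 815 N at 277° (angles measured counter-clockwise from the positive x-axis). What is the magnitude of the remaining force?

Sum the known components: ΣF_x = -717.7 N, ΣF_y = -763.4 N.
For equilibrium the remaining force must supply (−ΣF_x, −ΣF_y) = (717.7, 763.4) N.
Magnitude = √((717.7)² + (763.4)²) = 1048 N; direction = atan2(763.4, 717.7) = 46.8°.

F ≈ 1050 N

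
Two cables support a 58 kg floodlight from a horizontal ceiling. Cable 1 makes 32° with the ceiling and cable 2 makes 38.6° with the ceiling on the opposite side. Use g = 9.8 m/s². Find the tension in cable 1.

T_1 ≈ 471 N

Weight W = 58 × 9.8 = 568.4 N acts straight down.
Horizontal: T_1 cos 32° = T_2 cos 38.6°  →  T_2 = 1.085 T_1.
Vertical: T_1 sin 32° + T_2 sin 38.6° = 568.4.
Substituting the horizontal relation into the vertical equation gives 1.207 T_1 = 568.4, so T_1 = 471 N.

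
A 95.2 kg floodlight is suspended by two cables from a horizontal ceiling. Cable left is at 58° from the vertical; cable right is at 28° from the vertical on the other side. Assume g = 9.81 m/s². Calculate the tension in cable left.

T_left ≈ 440 N

Angles from the horizontal: cable left is 90° − 58° = 32°, cable right is 90° − 28° = 62°.
Weight W = 95.2 × 9.81 = 933.9 N acts straight down.
Horizontal: T_left cos 32° = T_right cos 62°  →  T_right = 1.806 T_left.
Vertical: T_left sin 32° + T_right sin 62° = 933.9.
Substituting the horizontal relation into the vertical equation gives 2.125 T_left = 933.9, so T_left = 439.5 N.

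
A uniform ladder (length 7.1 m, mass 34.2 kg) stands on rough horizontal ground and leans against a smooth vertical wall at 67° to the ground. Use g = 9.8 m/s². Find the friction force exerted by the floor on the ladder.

f ≈ 71.1 N

Torques about the foot: N_wall · 7.1 sin 67° = 34.2×9.8×3.55 cos 67° → N_wall = 71.133 N.
ΣF_x = 0: f_floor = N_wall = 71.133 N.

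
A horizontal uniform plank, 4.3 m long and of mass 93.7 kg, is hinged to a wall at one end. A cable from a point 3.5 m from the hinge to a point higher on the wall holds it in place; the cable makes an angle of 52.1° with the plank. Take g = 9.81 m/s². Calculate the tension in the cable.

T ≈ 716 N

Take torques about the hinge: T sin 52.1° · 3.5 = 93.7×9.81×2.15 = 1976.3 N·m.
So T = 1976.3 / (0.7891 × 3.5) = 715.58 N.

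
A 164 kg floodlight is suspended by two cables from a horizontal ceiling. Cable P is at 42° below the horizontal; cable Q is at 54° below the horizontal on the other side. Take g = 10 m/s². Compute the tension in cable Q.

Weight W = 164 × 10 = 1640 N acts straight down.
Horizontal: T_P cos 42° = T_Q cos 54°  →  T_P = 0.7909 T_Q.
Vertical: T_P sin 42° + T_Q sin 54° = 1640.
Substituting the horizontal relation into the vertical equation gives 1.338 T_Q = 1640, so T_Q = 1225 N.

T_Q ≈ 1230 N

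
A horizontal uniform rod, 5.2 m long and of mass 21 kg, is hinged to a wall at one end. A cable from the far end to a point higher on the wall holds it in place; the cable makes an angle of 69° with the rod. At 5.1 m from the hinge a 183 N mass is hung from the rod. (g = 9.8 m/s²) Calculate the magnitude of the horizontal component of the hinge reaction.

H_x ≈ 108 N

Take torques about the hinge: T sin 69° · 5.2 = 21×9.8×2.6 + 183×5.1 = 1468.4 N·m.
So T = 1468.4 / (0.9336 × 5.2) = 302.47 N.
ΣF_x = 0: H_x = T cos 69° = 108.4 N.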